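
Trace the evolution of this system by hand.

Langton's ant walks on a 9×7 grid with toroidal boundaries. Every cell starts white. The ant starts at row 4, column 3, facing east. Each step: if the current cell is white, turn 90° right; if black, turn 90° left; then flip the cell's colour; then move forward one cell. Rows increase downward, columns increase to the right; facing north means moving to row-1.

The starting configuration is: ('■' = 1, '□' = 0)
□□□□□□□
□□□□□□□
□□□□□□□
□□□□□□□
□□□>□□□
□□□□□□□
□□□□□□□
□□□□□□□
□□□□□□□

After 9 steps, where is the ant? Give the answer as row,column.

3,3

0) □□□□□□□
□□□□□□□
□□□□□□□
□□□□□□□
□□□>□□□
□□□□□□□
□□□□□□□
□□□□□□□
□□□□□□□
1) □□□□□□□
□□□□□□□
□□□□□□□
□□□□□□□
□□□■□□□
□□□v□□□
□□□□□□□
□□□□□□□
□□□□□□□
2) □□□□□□□
□□□□□□□
□□□□□□□
□□□□□□□
□□□■□□□
□□<■□□□
□□□□□□□
□□□□□□□
□□□□□□□
3) □□□□□□□
□□□□□□□
□□□□□□□
□□□□□□□
□□^■□□□
□□■■□□□
□□□□□□□
□□□□□□□
□□□□□□□
4) □□□□□□□
□□□□□□□
□□□□□□□
□□□□□□□
□□■>□□□
□□■■□□□
□□□□□□□
□□□□□□□
□□□□□□□
5) □□□□□□□
□□□□□□□
□□□□□□□
□□□^□□□
□□■□□□□
□□■■□□□
□□□□□□□
□□□□□□□
□□□□□□□
6) □□□□□□□
□□□□□□□
□□□□□□□
□□□■>□□
□□■□□□□
□□■■□□□
□□□□□□□
□□□□□□□
□□□□□□□
7) □□□□□□□
□□□□□□□
□□□□□□□
□□□■■□□
□□■□v□□
□□■■□□□
□□□□□□□
□□□□□□□
□□□□□□□
8) □□□□□□□
□□□□□□□
□□□□□□□
□□□■■□□
□□■<■□□
□□■■□□□
□□□□□□□
□□□□□□□
□□□□□□□
9) □□□□□□□
□□□□□□□
□□□□□□□
□□□^■□□
□□■■■□□
□□■■□□□
□□□□□□□
□□□□□□□
□□□□□□□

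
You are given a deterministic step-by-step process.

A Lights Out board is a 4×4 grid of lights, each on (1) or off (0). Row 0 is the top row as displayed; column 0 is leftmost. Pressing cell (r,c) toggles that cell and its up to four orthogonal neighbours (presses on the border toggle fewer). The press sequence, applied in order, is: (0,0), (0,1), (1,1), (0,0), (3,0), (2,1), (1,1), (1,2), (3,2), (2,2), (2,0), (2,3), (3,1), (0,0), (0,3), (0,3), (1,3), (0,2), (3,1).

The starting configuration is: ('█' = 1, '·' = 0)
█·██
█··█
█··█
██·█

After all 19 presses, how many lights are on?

9

step 0: █·██
█··█
█··█
██·█
step 1: ·███
···█
█··█
██·█
step 2: █··█
·█·█
█··█
██·█
step 3: ██·█
█·██
██·█
██·█
step 4: ···█
··██
██·█
██·█
step 5: ···█
··██
·█·█
···█
step 6: ···█
·███
█·██
·█·█
step 7: ·█·█
█··█
████
·█·█
step 8: ·███
███·
██·█
·█·█
step 9: ·███
███·
████
··█·
step 10: ·███
██··
█···
····
step 11: ·███
·█··
·█··
█···
step 12: ·███
·█·█
·███
█··█
step 13: ·███
·█·█
··██
·███
step 14: █·██
██·█
··██
·███
step 15: █···
██··
··██
·███
step 16: █·██
██·█
··██
·███
step 17: █·█·
███·
··█·
·███
step 18: ██·█
██··
··█·
·███
step 19: ██·█
██··
·██·
█··█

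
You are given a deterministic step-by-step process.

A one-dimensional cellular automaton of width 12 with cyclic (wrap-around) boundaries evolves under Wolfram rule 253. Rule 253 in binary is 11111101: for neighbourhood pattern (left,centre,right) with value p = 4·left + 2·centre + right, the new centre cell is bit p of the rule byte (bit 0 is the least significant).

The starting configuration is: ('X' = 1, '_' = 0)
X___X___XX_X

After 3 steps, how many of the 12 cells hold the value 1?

12

[0] X___X___XX_X
[1] XXX_XXX_XXXX
[2] XXXXXXXXXXXX
[3] XXXXXXXXXXXX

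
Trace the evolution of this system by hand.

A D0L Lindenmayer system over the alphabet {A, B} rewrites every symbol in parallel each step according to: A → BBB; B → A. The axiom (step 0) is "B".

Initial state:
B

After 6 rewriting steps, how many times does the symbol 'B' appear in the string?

27

step 0: B
step 1: A
step 2: BBB
step 3: AAA
step 4: BBBBBBBBB
step 5: AAAAAAAAA
step 6: BBBBBBBBBBBBBBBBBBBBBBBBBBB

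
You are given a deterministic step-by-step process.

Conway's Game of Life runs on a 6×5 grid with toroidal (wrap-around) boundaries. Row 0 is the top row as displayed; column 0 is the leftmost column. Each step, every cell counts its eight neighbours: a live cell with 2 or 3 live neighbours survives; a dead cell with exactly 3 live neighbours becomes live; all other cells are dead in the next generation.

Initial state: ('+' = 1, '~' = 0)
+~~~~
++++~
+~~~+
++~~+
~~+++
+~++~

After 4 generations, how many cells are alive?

[0] +~~~~
++++~
+~~~+
++~~+
~~+++
+~++~
[1] +~~~~
~~++~
~~~~~
~++~~
~~~~~
+~+~~
[2] ~~+++
~~~~~
~+~+~
~~~~~
~~+~~
~+~~~
[3] ~~++~
~~~~+
~~~~~
~~+~~
~~~~~
~+~~~
[4] ~~++~
~~~+~
~~~~~
~~~~~
~~~~~
~~+~~

4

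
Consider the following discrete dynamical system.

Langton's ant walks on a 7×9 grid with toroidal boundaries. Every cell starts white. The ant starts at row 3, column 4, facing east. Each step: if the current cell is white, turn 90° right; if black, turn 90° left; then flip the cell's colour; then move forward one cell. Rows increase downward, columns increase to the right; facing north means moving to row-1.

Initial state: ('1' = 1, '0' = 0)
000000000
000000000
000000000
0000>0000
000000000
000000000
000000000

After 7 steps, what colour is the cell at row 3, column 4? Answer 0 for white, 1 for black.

[0] 000000000
000000000
000000000
0000>0000
000000000
000000000
000000000
[1] 000000000
000000000
000000000
000010000
0000v0000
000000000
000000000
[2] 000000000
000000000
000000000
000010000
000<10000
000000000
000000000
[3] 000000000
000000000
000000000
000^10000
000110000
000000000
000000000
[4] 000000000
000000000
000000000
0001>0000
000110000
000000000
000000000
[5] 000000000
000000000
0000^0000
000100000
000110000
000000000
000000000
[6] 000000000
000000000
00001>000
000100000
000110000
000000000
000000000
[7] 000000000
000000000
000011000
00010v000
000110000
000000000
000000000

0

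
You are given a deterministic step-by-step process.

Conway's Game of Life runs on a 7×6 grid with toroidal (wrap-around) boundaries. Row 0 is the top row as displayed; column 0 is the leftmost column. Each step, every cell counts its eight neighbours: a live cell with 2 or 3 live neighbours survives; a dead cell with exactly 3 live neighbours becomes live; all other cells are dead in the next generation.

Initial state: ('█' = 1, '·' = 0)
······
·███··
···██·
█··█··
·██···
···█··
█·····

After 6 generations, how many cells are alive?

gen 0: ······
·███··
···██·
█··█··
·██···
···█··
█·····
gen 1: ·██···
··███·
·█··█·
·█·██·
·███··
·██···
······
gen 2: ·██···
····█·
·█···█
██··█·
█···█·
·█·█··
······
gen 3: ······
███···
·█··██
·█··█·
█·███·
······
·█····
gen 4: █·█···
███··█
···███
·█····
·█████
·███··
······
gen 5: █·█··█
··█···
···███
·█····
····█·
██····
···█··
gen 6: ·███··
███···
··███·
···█·█
██····
······
··█··█

15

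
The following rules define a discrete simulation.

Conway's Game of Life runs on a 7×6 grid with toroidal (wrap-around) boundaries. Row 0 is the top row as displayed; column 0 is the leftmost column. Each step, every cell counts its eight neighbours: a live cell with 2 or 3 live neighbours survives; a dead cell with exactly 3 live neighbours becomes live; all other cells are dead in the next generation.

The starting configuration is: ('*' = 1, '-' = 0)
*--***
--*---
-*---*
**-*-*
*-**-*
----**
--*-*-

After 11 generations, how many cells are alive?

6

[0] *--***
--*---
-*---*
**-*-*
*-**-*
----**
--*-*-
[1] -**-**
-***--
-*--**
---*--
--**--
***---
*-----
[2] ----**
------
**--*-
---*--
---*--
*-**--
---*--
[3] ----*-
*---*-
------
--***-
---**-
--***-
--**-*
[4] ----*-
-----*
----**
--*-*-
-----*
-----*
--*--*
[5] ----**
-----*
---***
---**-
----**
*---**
----**
[6] *-----
*--*--
---*-*
------
*-----
*--*--
---*--
[7] ------
*---**
----*-
------
------
------
------
[8] -----*
----**
----*-
------
------
------
------
[9] ----**
----**
----**
------
------
------
------
[10] ----**
*--*--
----**
------
------
------
------
[11] ----**
*--*--
----**
------
------
------
------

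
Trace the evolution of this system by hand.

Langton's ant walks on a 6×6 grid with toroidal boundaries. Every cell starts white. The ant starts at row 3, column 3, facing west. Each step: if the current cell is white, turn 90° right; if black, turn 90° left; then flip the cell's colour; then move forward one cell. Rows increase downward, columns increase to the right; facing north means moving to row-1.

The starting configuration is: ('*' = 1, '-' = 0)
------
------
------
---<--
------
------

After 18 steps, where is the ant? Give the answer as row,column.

k=0  ------
------
------
---<--
------
------
k=1  ------
------
---^--
---*--
------
------
k=2  ------
------
---*>-
---*--
------
------
k=3  ------
------
---**-
---*v-
------
------
k=4  ------
------
---**-
---<*-
------
------
k=5  ------
------
---**-
----*-
---v--
------
k=6  ------
------
---**-
----*-
--<*--
------
k=7  ------
------
---**-
--^-*-
--**--
------
k=8  ------
------
---**-
--*>*-
--**--
------
k=9  ------
------
---**-
--***-
--*v--
------
k=10  ------
------
---**-
--***-
--*->-
------
k=11  ------
------
---**-
--***-
--*-*-
----v-
k=12  ------
------
---**-
--***-
--*-*-
---<*-
k=13  ------
------
---**-
--***-
--*^*-
---**-
k=14  ------
------
---**-
--***-
--**>-
---**-
k=15  ------
------
---**-
--**^-
--**--
---**-
k=16  ------
------
---**-
--*<--
--**--
---**-
k=17  ------
------
---**-
--*---
--*v--
---**-
k=18  ------
------
---**-
--*---
--*->-
---**-

4,4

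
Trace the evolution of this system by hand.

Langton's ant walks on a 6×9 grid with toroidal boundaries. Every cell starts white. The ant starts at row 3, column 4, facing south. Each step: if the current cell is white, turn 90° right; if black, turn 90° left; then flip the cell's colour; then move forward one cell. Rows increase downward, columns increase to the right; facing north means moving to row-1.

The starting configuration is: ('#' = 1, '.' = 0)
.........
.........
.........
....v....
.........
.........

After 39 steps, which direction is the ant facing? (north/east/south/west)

t=0: .........
.........
.........
....v....
.........
.........
t=1: .........
.........
.........
...<#....
.........
.........
t=2: .........
.........
...^.....
...##....
.........
.........
t=3: .........
.........
...#>....
...##....
.........
.........
t=4: .........
.........
...##....
...#v....
.........
.........
t=5: .........
.........
...##....
...#.>...
.........
.........
t=6: .........
.........
...##....
...#.#...
.....v...
.........
t=7: .........
.........
...##....
...#.#...
....<#...
.........
t=8: .........
.........
...##....
...#^#...
....##...
.........
t=9: .........
.........
...##....
...##>...
....##...
.........
t=10: .........
.........
...##^...
...##....
....##...
.........
t=11: .........
.........
...###>..
...##....
....##...
.........
t=12: .........
.........
...####..
...##.v..
....##...
.........
t=13: .........
.........
...####..
...##<#..
....##...
.........
t=14: .........
.........
...##^#..
...####..
....##...
.........
t=15: .........
.........
...#<.#..
...####..
....##...
.........
t=16: .........
.........
...#..#..
...#v##..
....##...
.........
t=17: .........
.........
...#..#..
...#.>#..
....##...
.........
t=18: .........
.........
...#.^#..
...#..#..
....##...
.........
t=19: .........
.........
...#.#>..
...#..#..
....##...
.........
t=20: .........
......^..
...#.#...
...#..#..
....##...
.........
t=21: .........
......#>.
...#.#...
...#..#..
....##...
.........
t=22: .........
......##.
...#.#.v.
...#..#..
....##...
.........
t=23: .........
......##.
...#.#<#.
...#..#..
....##...
.........
t=24: .........
......^#.
...#.###.
...#..#..
....##...
.........
t=25: .........
.....<.#.
...#.###.
...#..#..
....##...
.........
t=26: .....^...
.....#.#.
...#.###.
...#..#..
....##...
.........
t=27: .....#>..
.....#.#.
...#.###.
...#..#..
....##...
.........
t=28: .....##..
.....#v#.
...#.###.
...#..#..
....##...
.........
t=29: .....##..
.....<##.
...#.###.
...#..#..
....##...
.........
t=30: .....##..
......##.
...#.v##.
...#..#..
....##...
.........
t=31: .....##..
......##.
...#..>#.
...#..#..
....##...
.........
t=32: .....##..
......^#.
...#...#.
...#..#..
....##...
.........
t=33: .....##..
.....<.#.
...#...#.
...#..#..
....##...
.........
t=34: .....^#..
.....#.#.
...#...#.
...#..#..
....##...
.........
t=35: ....<.#..
.....#.#.
...#...#.
...#..#..
....##...
.........
t=36: ....#.#..
.....#.#.
...#...#.
...#..#..
....##...
....^....
t=37: ....#.#..
.....#.#.
...#...#.
...#..#..
....##...
....#>...
t=38: ....#v#..
.....#.#.
...#...#.
...#..#..
....##...
....##...
t=39: ....<##..
.....#.#.
...#...#.
...#..#..
....##...
....##...

west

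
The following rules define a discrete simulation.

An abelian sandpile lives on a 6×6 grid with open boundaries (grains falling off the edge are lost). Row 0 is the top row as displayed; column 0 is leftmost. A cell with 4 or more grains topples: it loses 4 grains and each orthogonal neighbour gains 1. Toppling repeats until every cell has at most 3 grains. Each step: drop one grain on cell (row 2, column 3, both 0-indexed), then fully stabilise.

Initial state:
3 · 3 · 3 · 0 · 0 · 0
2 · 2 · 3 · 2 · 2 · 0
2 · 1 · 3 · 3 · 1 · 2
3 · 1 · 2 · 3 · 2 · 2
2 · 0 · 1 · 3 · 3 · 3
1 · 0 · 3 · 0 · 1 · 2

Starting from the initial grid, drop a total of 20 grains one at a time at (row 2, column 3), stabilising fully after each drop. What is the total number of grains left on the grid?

t=0: 3 · 3 · 3 · 0 · 0 · 0
2 · 2 · 3 · 2 · 2 · 0
2 · 1 · 3 · 3 · 1 · 2
3 · 1 · 2 · 3 · 2 · 2
2 · 0 · 1 · 3 · 3 · 3
1 · 0 · 3 · 0 · 1 · 2
t=1: 1 · 2 · 1 · 2 · 0 · 0
0 · 1 · 3 · 0 · 3 · 0
3 · 3 · 2 · 3 · 3 · 3
3 · 2 · 0 · 3 · 1 · 0
2 · 0 · 3 · 1 · 2 · 1
1 · 0 · 3 · 1 · 2 · 3
t=2: 1 · 2 · 1 · 2 · 1 · 0
0 · 1 · 3 · 2 · 0 · 2
3 · 3 · 3 · 2 · 2 · 0
3 · 2 · 1 · 0 · 3 · 1
2 · 0 · 3 · 2 · 2 · 1
1 · 0 · 3 · 1 · 2 · 3
t=3: 1 · 2 · 1 · 2 · 1 · 0
0 · 1 · 3 · 2 · 0 · 2
3 · 3 · 3 · 3 · 2 · 0
3 · 2 · 1 · 0 · 3 · 1
2 · 0 · 3 · 2 · 2 · 1
1 · 0 · 3 · 1 · 2 · 3
t=4: 1 · 2 · 2 · 3 · 1 · 0
1 · 3 · 1 · 0 · 1 · 2
1 · 2 · 2 · 2 · 3 · 0
1 · 0 · 3 · 1 · 3 · 1
3 · 1 · 3 · 2 · 2 · 1
1 · 0 · 3 · 1 · 2 · 3
t=5: 1 · 2 · 2 · 3 · 1 · 0
1 · 3 · 1 · 0 · 1 · 2
1 · 2 · 2 · 3 · 3 · 0
1 · 0 · 3 · 1 · 3 · 1
3 · 1 · 3 · 2 · 2 · 1
1 · 0 · 3 · 1 · 2 · 3
t=6: 1 · 2 · 2 · 3 · 1 · 0
1 · 3 · 1 · 1 · 2 · 2
1 · 2 · 3 · 1 · 1 · 1
1 · 0 · 3 · 3 · 0 · 2
3 · 1 · 3 · 2 · 3 · 1
1 · 0 · 3 · 1 · 2 · 3
t=7: 1 · 2 · 2 · 3 · 1 · 0
1 · 3 · 1 · 1 · 2 · 2
1 · 2 · 3 · 2 · 1 · 1
1 · 0 · 3 · 3 · 0 · 2
3 · 1 · 3 · 2 · 3 · 1
1 · 0 · 3 · 1 · 2 · 3
t=8: 1 · 2 · 2 · 3 · 1 · 0
1 · 3 · 1 · 1 · 2 · 2
1 · 2 · 3 · 3 · 1 · 1
1 · 0 · 3 · 3 · 0 · 2
3 · 1 · 3 · 2 · 3 · 1
1 · 0 · 3 · 1 · 2 · 3
t=9: 1 · 2 · 2 · 3 · 1 · 0
1 · 3 · 2 · 2 · 2 · 2
1 · 3 · 1 · 2 · 2 · 1
1 · 1 · 2 · 2 · 2 · 2
3 · 2 · 2 · 1 · 0 · 2
1 · 1 · 0 · 3 · 3 · 3
t=10: 1 · 2 · 2 · 3 · 1 · 0
1 · 3 · 2 · 2 · 2 · 2
1 · 3 · 1 · 3 · 2 · 1
1 · 1 · 2 · 2 · 2 · 2
3 · 2 · 2 · 1 · 0 · 2
1 · 1 · 0 · 3 · 3 · 3
t=11: 1 · 2 · 2 · 3 · 1 · 0
1 · 3 · 2 · 3 · 2 · 2
1 · 3 · 2 · 0 · 3 · 1
1 · 1 · 2 · 3 · 2 · 2
3 · 2 · 2 · 1 · 0 · 2
1 · 1 · 0 · 3 · 3 · 3
t=12: 1 · 2 · 2 · 3 · 1 · 0
1 · 3 · 2 · 3 · 2 · 2
1 · 3 · 2 · 1 · 3 · 1
1 · 1 · 2 · 3 · 2 · 2
3 · 2 · 2 · 1 · 0 · 2
1 · 1 · 0 · 3 · 3 · 3
t=13: 1 · 2 · 2 · 3 · 1 · 0
1 · 3 · 2 · 3 · 2 · 2
1 · 3 · 2 · 2 · 3 · 1
1 · 1 · 2 · 3 · 2 · 2
3 · 2 · 2 · 1 · 0 · 2
1 · 1 · 0 · 3 · 3 · 3
t=14: 1 · 2 · 2 · 3 · 1 · 0
1 · 3 · 2 · 3 · 2 · 2
1 · 3 · 2 · 3 · 3 · 1
1 · 1 · 2 · 3 · 2 · 2
3 · 2 · 2 · 1 · 0 · 2
1 · 1 · 0 · 3 · 3 · 3
t=15: 1 · 2 · 3 · 0 · 3 · 0
1 · 3 · 3 · 2 · 0 · 3
1 · 3 · 3 · 3 · 2 · 2
1 · 1 · 3 · 1 · 0 · 3
3 · 2 · 2 · 2 · 1 · 2
1 · 1 · 0 · 3 · 3 · 3
t=16: 2 · 0 · 1 · 2 · 3 · 0
2 · 2 · 3 · 0 · 1 · 3
2 · 1 · 3 · 2 · 3 · 2
1 · 3 · 0 · 3 · 0 · 3
3 · 2 · 3 · 2 · 1 · 2
1 · 1 · 0 · 3 · 3 · 3
t=17: 2 · 0 · 1 · 2 · 3 · 0
2 · 2 · 3 · 0 · 1 · 3
2 · 1 · 3 · 3 · 3 · 2
1 · 3 · 0 · 3 · 0 · 3
3 · 2 · 3 · 2 · 1 · 2
1 · 1 · 0 · 3 · 3 · 3
t=18: 2 · 0 · 2 · 2 · 3 · 0
2 · 3 · 0 · 2 · 2 · 3
2 · 2 · 1 · 3 · 0 · 3
1 · 3 · 2 · 0 · 2 · 3
3 · 2 · 3 · 3 · 1 · 2
1 · 1 · 0 · 3 · 3 · 3
t=19: 2 · 0 · 2 · 2 · 3 · 0
2 · 3 · 0 · 3 · 2 · 3
2 · 2 · 2 · 0 · 1 · 3
1 · 3 · 2 · 1 · 2 · 3
3 · 2 · 3 · 3 · 1 · 2
1 · 1 · 0 · 3 · 3 · 3
t=20: 2 · 0 · 2 · 2 · 3 · 0
2 · 3 · 0 · 3 · 2 · 3
2 · 2 · 2 · 1 · 1 · 3
1 · 3 · 2 · 1 · 2 · 3
3 · 2 · 3 · 3 · 1 · 2
1 · 1 · 0 · 3 · 3 · 3

70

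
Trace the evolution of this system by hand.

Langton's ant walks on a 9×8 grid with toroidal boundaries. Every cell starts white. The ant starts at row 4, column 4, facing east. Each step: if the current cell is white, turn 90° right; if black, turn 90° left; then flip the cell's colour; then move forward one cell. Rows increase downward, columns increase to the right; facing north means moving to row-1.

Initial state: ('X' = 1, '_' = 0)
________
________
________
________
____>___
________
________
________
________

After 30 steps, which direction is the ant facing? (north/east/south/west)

east

t=0: ________
________
________
________
____>___
________
________
________
________
t=1: ________
________
________
________
____X___
____v___
________
________
________
t=2: ________
________
________
________
____X___
___<X___
________
________
________
t=3: ________
________
________
________
___^X___
___XX___
________
________
________
t=4: ________
________
________
________
___X>___
___XX___
________
________
________
t=5: ________
________
________
____^___
___X____
___XX___
________
________
________
t=6: ________
________
________
____X>__
___X____
___XX___
________
________
________
t=7: ________
________
________
____XX__
___X_v__
___XX___
________
________
________
t=8: ________
________
________
____XX__
___X<X__
___XX___
________
________
________
t=9: ________
________
________
____^X__
___XXX__
___XX___
________
________
________
t=10: ________
________
________
___<_X__
___XXX__
___XX___
________
________
________
t=11: ________
________
___^____
___X_X__
___XXX__
___XX___
________
________
________
t=12: ________
________
___X>___
___X_X__
___XXX__
___XX___
________
________
________
t=13: ________
________
___XX___
___XvX__
___XXX__
___XX___
________
________
________
t=14: ________
________
___XX___
___<XX__
___XXX__
___XX___
________
________
________
t=15: ________
________
___XX___
____XX__
___vXX__
___XX___
________
________
________
t=16: ________
________
___XX___
____XX__
____>X__
___XX___
________
________
________
t=17: ________
________
___XX___
____^X__
_____X__
___XX___
________
________
________
t=18: ________
________
___XX___
___<_X__
_____X__
___XX___
________
________
________
t=19: ________
________
___^X___
___X_X__
_____X__
___XX___
________
________
________
t=20: ________
________
__<_X___
___X_X__
_____X__
___XX___
________
________
________
t=21: ________
__^_____
__X_X___
___X_X__
_____X__
___XX___
________
________
________
t=22: ________
__X>____
__X_X___
___X_X__
_____X__
___XX___
________
________
________
t=23: ________
__XX____
__XvX___
___X_X__
_____X__
___XX___
________
________
________
t=24: ________
__XX____
__<XX___
___X_X__
_____X__
___XX___
________
________
________
t=25: ________
__XX____
___XX___
__vX_X__
_____X__
___XX___
________
________
________
t=26: ________
__XX____
___XX___
_<XX_X__
_____X__
___XX___
________
________
________
t=27: ________
__XX____
_^_XX___
_XXX_X__
_____X__
___XX___
________
________
________
t=28: ________
__XX____
_X>XX___
_XXX_X__
_____X__
___XX___
________
________
________
t=29: ________
__XX____
_XXXX___
_XvX_X__
_____X__
___XX___
________
________
________
t=30: ________
__XX____
_XXXX___
_X_>_X__
_____X__
___XX___
________
________
________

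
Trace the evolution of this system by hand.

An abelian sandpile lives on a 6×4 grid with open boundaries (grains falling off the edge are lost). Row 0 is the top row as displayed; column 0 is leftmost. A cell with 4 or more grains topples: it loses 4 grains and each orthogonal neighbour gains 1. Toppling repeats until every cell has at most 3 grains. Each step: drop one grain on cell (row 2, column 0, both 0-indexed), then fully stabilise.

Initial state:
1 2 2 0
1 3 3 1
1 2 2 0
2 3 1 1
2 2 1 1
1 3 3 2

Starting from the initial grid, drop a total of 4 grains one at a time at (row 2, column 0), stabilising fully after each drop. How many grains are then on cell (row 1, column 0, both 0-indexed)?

[0] 1 2 2 0
1 3 3 1
1 2 2 0
2 3 1 1
2 2 1 1
1 3 3 2
[1] 1 2 2 0
1 3 3 1
2 2 2 0
2 3 1 1
2 2 1 1
1 3 3 2
[2] 1 2 2 0
1 3 3 1
3 2 2 0
2 3 1 1
2 2 1 1
1 3 3 2
[3] 1 2 2 0
2 3 3 1
0 3 2 0
3 3 1 1
2 2 1 1
1 3 3 2
[4] 1 2 2 0
2 3 3 1
1 3 2 0
3 3 1 1
2 2 1 1
1 3 3 2

2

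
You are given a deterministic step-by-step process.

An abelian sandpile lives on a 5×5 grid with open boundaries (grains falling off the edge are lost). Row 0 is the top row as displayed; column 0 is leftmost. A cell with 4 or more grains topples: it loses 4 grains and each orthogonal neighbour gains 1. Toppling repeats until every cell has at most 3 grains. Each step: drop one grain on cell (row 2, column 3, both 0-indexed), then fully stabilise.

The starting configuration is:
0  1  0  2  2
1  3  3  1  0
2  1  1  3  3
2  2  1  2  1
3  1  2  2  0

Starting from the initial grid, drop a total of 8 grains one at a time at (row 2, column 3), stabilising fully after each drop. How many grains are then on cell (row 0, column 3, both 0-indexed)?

step 0: 0  1  0  2  2
1  3  3  1  0
2  1  1  3  3
2  2  1  2  1
3  1  2  2  0
step 1: 0  1  0  2  2
1  3  3  2  1
2  1  2  1  0
2  2  1  3  2
3  1  2  2  0
step 2: 0  1  0  2  2
1  3  3  2  1
2  1  2  2  0
2  2  1  3  2
3  1  2  2  0
step 3: 0  1  0  2  2
1  3  3  2  1
2  1  2  3  0
2  2  1  3  2
3  1  2  2  0
step 4: 0  1  0  2  2
1  3  3  3  1
2  1  3  1  1
2  2  2  0  3
3  1  2  3  0
step 5: 0  1  0  2  2
1  3  3  3  1
2  1  3  2  1
2  2  2  0  3
3  1  2  3  0
step 6: 0  1  0  2  2
1  3  3  3  1
2  1  3  3  1
2  2  2  0  3
3  1  2  3  0
step 7: 0  2  1  3  2
2  0  2  1  2
2  3  1  2  2
2  2  3  1  3
3  1  2  3  0
step 8: 0  2  1  3  2
2  0  2  1  2
2  3  1  3  2
2  2  3  1  3
3  1  2  3  0

3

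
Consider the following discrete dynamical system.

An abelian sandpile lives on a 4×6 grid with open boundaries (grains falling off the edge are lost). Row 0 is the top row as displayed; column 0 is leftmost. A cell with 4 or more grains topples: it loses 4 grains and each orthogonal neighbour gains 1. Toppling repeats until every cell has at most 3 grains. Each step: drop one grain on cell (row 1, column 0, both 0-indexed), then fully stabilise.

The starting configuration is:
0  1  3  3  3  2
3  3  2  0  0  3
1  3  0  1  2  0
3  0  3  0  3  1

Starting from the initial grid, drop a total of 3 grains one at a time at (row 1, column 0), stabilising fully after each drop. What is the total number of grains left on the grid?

t=0: 0  1  3  3  3  2
3  3  2  0  0  3
1  3  0  1  2  0
3  0  3  0  3  1
t=1: 1  2  3  3  3  2
1  1  3  0  0  3
3  0  1  1  2  0
3  1  3  0  3  1
t=2: 1  2  3  3  3  2
2  1  3  0  0  3
3  0  1  1  2  0
3  1  3  0  3  1
t=3: 1  2  3  3  3  2
3  1  3  0  0  3
3  0  1  1  2  0
3  1  3  0  3  1

42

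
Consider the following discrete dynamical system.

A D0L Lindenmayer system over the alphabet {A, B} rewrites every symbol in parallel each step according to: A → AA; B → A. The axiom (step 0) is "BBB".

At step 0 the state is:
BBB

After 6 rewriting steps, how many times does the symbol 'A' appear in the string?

96

k=0  BBB
k=1  AAA
k=2  AAAAAA
k=3  AAAAAAAAAAAA
k=4  AAAAAAAAAAAAAAAAAAAAAAAA
k=5  AAAAAAAAAAAAAAAAAAAAAAAAAAAAAAAAAAAAAAAAAAAAAAAA
k=6  AAAAAAAAAAAAAAAAAAAAAAAAAAAAAAAAAAAAAAAAAAAAAAAAAAAAAAAAAAAAAAAAAAAAAAAAAAAAAAAAAAAAAAAAAAAAAAAA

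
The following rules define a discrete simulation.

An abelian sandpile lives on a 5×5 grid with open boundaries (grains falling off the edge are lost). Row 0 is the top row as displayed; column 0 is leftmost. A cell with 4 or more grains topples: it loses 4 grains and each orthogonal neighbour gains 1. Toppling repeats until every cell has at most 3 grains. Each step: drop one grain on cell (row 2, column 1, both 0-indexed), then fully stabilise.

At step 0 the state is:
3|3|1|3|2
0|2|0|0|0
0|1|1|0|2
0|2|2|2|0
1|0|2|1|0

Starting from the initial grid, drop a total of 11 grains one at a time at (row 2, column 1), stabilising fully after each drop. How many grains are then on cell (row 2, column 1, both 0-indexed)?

gen 0: 3|3|1|3|2
0|2|0|0|0
0|1|1|0|2
0|2|2|2|0
1|0|2|1|0
gen 1: 3|3|1|3|2
0|2|0|0|0
0|2|1|0|2
0|2|2|2|0
1|0|2|1|0
gen 2: 3|3|1|3|2
0|2|0|0|0
0|3|1|0|2
0|2|2|2|0
1|0|2|1|0
gen 3: 3|3|1|3|2
0|3|0|0|0
1|0|2|0|2
0|3|2|2|0
1|0|2|1|0
gen 4: 3|3|1|3|2
0|3|0|0|0
1|1|2|0|2
0|3|2|2|0
1|0|2|1|0
gen 5: 3|3|1|3|2
0|3|0|0|0
1|2|2|0|2
0|3|2|2|0
1|0|2|1|0
gen 6: 3|3|1|3|2
0|3|0|0|0
1|3|2|0|2
0|3|2|2|0
1|0|2|1|0
gen 7: 0|1|2|3|2
2|1|1|0|0
2|2|3|0|2
1|0|3|2|0
1|1|2|1|0
gen 8: 0|1|2|3|2
2|1|1|0|0
2|3|3|0|2
1|0|3|2|0
1|1|2|1|0
gen 9: 0|1|2|3|2
2|2|2|0|0
3|1|1|1|2
1|2|0|3|0
1|1|3|1|0
gen 10: 0|1|2|3|2
2|2|2|0|0
3|2|1|1|2
1|2|0|3|0
1|1|3|1|0
gen 11: 0|1|2|3|2
2|2|2|0|0
3|3|1|1|2
1|2|0|3|0
1|1|3|1|0

3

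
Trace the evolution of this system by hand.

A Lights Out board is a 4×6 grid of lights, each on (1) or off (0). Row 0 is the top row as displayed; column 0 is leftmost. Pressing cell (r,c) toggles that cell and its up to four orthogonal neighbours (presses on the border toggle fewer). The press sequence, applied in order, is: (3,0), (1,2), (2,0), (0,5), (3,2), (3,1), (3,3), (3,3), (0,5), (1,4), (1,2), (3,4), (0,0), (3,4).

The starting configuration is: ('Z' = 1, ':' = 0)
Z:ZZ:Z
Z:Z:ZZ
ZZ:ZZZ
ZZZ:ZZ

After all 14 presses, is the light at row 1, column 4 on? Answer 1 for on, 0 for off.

0

gen 0: Z:ZZ:Z
Z:Z:ZZ
ZZ:ZZZ
ZZZ:ZZ
gen 1: Z:ZZ:Z
Z:Z:ZZ
:Z:ZZZ
::Z:ZZ
gen 2: Z::Z:Z
ZZ:ZZZ
:ZZZZZ
::Z:ZZ
gen 3: Z::Z:Z
:Z:ZZZ
Z:ZZZZ
Z:Z:ZZ
gen 4: Z::ZZ:
:Z:ZZ:
Z:ZZZZ
Z:Z:ZZ
gen 5: Z::ZZ:
:Z:ZZ:
Z::ZZZ
ZZ:ZZZ
gen 6: Z::ZZ:
:Z:ZZ:
ZZ:ZZZ
::ZZZZ
gen 7: Z::ZZ:
:Z:ZZ:
ZZ::ZZ
:::::Z
gen 8: Z::ZZ:
:Z:ZZ:
ZZ:ZZZ
::ZZZZ
gen 9: Z::Z:Z
:Z:ZZZ
ZZ:ZZZ
::ZZZZ
gen 10: Z::ZZZ
:Z::::
ZZ:Z:Z
::ZZZZ
gen 11: Z:ZZZZ
::ZZ::
ZZZZ:Z
::ZZZZ
gen 12: Z:ZZZZ
::ZZ::
ZZZZZZ
::Z:::
gen 13: :ZZZZZ
Z:ZZ::
ZZZZZZ
::Z:::
gen 14: :ZZZZZ
Z:ZZ::
ZZZZ:Z
::ZZZZ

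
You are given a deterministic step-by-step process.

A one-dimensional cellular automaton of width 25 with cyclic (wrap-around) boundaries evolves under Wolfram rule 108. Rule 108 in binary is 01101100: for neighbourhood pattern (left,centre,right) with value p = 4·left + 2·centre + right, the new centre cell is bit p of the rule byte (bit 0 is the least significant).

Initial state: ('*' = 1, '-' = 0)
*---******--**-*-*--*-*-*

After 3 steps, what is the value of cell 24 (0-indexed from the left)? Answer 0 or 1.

[0] *---******--**-*-*--*-*-*
[1] *---*----*--******--*****
[2] *---*----*--*----*--*----
[3] *---*----*--*----*--*----

0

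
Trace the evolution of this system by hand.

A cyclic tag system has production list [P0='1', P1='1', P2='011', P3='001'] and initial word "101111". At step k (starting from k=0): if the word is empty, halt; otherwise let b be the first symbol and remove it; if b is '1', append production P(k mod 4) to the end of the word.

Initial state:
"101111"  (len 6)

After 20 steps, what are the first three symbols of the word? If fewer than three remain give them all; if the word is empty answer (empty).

110

step 0: "101111"  (len 6)
step 1: "011111"  (len 6)
step 2: "11111"  (len 5)
step 3: "1111011"  (len 7)
step 4: "111011001"  (len 9)
step 5: "110110011"  (len 9)
step 6: "101100111"  (len 9)
step 7: "01100111011"  (len 11)
step 8: "1100111011"  (len 10)
step 9: "1001110111"  (len 10)
step 10: "0011101111"  (len 10)
step 11: "011101111"  (len 9)
step 12: "11101111"  (len 8)
step 13: "11011111"  (len 8)
step 14: "10111111"  (len 8)
step 15: "0111111011"  (len 10)
step 16: "111111011"  (len 9)
step 17: "111110111"  (len 9)
step 18: "111101111"  (len 9)
step 19: "11101111011"  (len 11)
step 20: "1101111011001"  (len 13)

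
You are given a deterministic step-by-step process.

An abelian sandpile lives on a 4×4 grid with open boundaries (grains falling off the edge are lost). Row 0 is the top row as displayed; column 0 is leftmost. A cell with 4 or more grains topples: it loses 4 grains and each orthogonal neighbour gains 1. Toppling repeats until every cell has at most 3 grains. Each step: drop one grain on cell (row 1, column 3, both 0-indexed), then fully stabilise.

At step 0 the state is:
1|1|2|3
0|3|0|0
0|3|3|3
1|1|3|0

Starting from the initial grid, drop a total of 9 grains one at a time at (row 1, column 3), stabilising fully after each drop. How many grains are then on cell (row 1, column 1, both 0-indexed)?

0) 1|1|2|3
0|3|0|0
0|3|3|3
1|1|3|0
1) 1|1|2|3
0|3|0|1
0|3|3|3
1|1|3|0
2) 1|1|2|3
0|3|0|2
0|3|3|3
1|1|3|0
3) 1|1|2|3
0|3|0|3
0|3|3|3
1|1|3|0
4) 1|2|3|0
1|0|3|2
1|1|2|1
1|3|0|2
5) 1|2|3|0
1|0|3|3
1|1|2|1
1|3|0|2
6) 1|3|0|2
1|1|1|1
1|1|3|2
1|3|0|2
7) 1|3|0|2
1|1|1|2
1|1|3|2
1|3|0|2
8) 1|3|0|2
1|1|1|3
1|1|3|2
1|3|0|2
9) 1|3|0|3
1|1|2|0
1|1|3|3
1|3|0|2

1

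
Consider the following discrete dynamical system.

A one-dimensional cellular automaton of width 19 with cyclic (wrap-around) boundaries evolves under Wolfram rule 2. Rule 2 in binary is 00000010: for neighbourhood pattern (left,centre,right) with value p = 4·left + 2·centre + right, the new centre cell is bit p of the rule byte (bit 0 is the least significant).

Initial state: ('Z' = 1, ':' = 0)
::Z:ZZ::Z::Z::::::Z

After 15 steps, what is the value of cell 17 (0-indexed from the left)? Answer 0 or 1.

0

[0] ::Z:ZZ::Z::Z::::::Z
[1] :Z:::::Z::Z::::::Z:
[2] Z:::::Z::Z::::::Z::
[3] :::::Z::Z::::::Z::Z
[4] ::::Z::Z::::::Z::Z:
[5] :::Z::Z::::::Z::Z::
[6] ::Z::Z::::::Z::Z:::
[7] :Z::Z::::::Z::Z::::
[8] Z::Z::::::Z::Z:::::
[9] ::Z::::::Z::Z:::::Z
[10] :Z::::::Z::Z:::::Z:
[11] Z::::::Z::Z:::::Z::
[12] ::::::Z::Z:::::Z::Z
[13] :::::Z::Z:::::Z::Z:
[14] ::::Z::Z:::::Z::Z::
[15] :::Z::Z:::::Z::Z:::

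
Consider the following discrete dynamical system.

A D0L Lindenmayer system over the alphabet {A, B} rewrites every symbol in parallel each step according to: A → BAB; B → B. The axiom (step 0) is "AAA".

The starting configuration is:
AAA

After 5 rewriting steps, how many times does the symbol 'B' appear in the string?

30

gen 0: AAA
gen 1: BABBABBAB
gen 2: BBABBBBABBBBABB
gen 3: BBBABBBBBBABBBBBBABBB
gen 4: BBBBABBBBBBBBABBBBBBBBABBBB
gen 5: BBBBBABBBBBBBBBBABBBBBBBBBBABBBBB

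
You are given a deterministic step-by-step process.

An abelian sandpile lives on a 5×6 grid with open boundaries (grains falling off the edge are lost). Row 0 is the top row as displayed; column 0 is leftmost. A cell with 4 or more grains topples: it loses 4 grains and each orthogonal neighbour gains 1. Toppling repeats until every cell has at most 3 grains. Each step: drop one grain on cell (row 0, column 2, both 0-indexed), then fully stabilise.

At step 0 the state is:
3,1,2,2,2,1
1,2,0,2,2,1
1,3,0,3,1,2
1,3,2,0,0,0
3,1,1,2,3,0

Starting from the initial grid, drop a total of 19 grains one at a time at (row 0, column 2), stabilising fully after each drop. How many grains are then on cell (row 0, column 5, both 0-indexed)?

2

t=0: 3,1,2,2,2,1
1,2,0,2,2,1
1,3,0,3,1,2
1,3,2,0,0,0
3,1,1,2,3,0
t=1: 3,1,3,2,2,1
1,2,0,2,2,1
1,3,0,3,1,2
1,3,2,0,0,0
3,1,1,2,3,0
t=2: 3,2,0,3,2,1
1,2,1,2,2,1
1,3,0,3,1,2
1,3,2,0,0,0
3,1,1,2,3,0
t=3: 3,2,1,3,2,1
1,2,1,2,2,1
1,3,0,3,1,2
1,3,2,0,0,0
3,1,1,2,3,0
t=4: 3,2,2,3,2,1
1,2,1,2,2,1
1,3,0,3,1,2
1,3,2,0,0,0
3,1,1,2,3,0
t=5: 3,2,3,3,2,1
1,2,1,2,2,1
1,3,0,3,1,2
1,3,2,0,0,0
3,1,1,2,3,0
t=6: 3,3,1,0,3,1
1,2,2,3,2,1
1,3,0,3,1,2
1,3,2,0,0,0
3,1,1,2,3,0
t=7: 3,3,2,0,3,1
1,2,2,3,2,1
1,3,0,3,1,2
1,3,2,0,0,0
3,1,1,2,3,0
t=8: 3,3,3,0,3,1
1,2,2,3,2,1
1,3,0,3,1,2
1,3,2,0,0,0
3,1,1,2,3,0
t=9: 0,1,1,1,3,1
2,3,3,3,2,1
1,3,0,3,1,2
1,3,2,0,0,0
3,1,1,2,3,0
t=10: 0,1,2,1,3,1
2,3,3,3,2,1
1,3,0,3,1,2
1,3,2,0,0,0
3,1,1,2,3,0
t=11: 0,1,3,1,3,1
2,3,3,3,2,1
1,3,0,3,1,2
1,3,2,0,0,0
3,1,1,2,3,0
t=12: 0,3,1,3,3,1
3,1,2,1,3,1
2,1,3,0,2,2
2,0,3,1,0,0
3,2,1,2,3,0
t=13: 0,3,2,3,3,1
3,1,2,1,3,1
2,1,3,0,2,2
2,0,3,1,0,0
3,2,1,2,3,0
t=14: 0,3,3,3,3,1
3,1,2,1,3,1
2,1,3,0,2,2
2,0,3,1,0,0
3,2,1,2,3,0
t=15: 1,0,2,1,1,2
3,2,3,3,0,2
2,1,3,0,3,2
2,0,3,1,0,0
3,2,1,2,3,0
t=16: 1,0,3,1,1,2
3,2,3,3,0,2
2,1,3,0,3,2
2,0,3,1,0,0
3,2,1,2,3,0
t=17: 1,1,1,3,1,2
3,3,2,0,1,2
2,2,1,2,3,2
2,1,0,2,0,0
3,2,2,2,3,0
t=18: 1,1,2,3,1,2
3,3,2,0,1,2
2,2,1,2,3,2
2,1,0,2,0,0
3,2,2,2,3,0
t=19: 1,1,3,3,1,2
3,3,2,0,1,2
2,2,1,2,3,2
2,1,0,2,0,0
3,2,2,2,3,0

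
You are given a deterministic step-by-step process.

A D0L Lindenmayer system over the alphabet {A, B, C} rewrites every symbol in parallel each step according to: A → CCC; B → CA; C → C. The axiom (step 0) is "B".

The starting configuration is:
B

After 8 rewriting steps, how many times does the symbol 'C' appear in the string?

4

gen 0: B
gen 1: CA
gen 2: CCCC
gen 3: CCCC
gen 4: CCCC
gen 5: CCCC
gen 6: CCCC
gen 7: CCCC
gen 8: CCCC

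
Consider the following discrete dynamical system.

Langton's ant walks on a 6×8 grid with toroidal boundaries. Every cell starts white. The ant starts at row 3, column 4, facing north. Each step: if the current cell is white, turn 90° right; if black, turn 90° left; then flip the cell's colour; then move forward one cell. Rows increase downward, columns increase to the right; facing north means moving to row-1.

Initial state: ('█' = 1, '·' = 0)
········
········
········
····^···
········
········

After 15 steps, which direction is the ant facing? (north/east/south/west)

east

step 0: ········
········
········
····^···
········
········
step 1: ········
········
········
····█>··
········
········
step 2: ········
········
········
····██··
·····v··
········
step 3: ········
········
········
····██··
····<█··
········
step 4: ········
········
········
····^█··
····██··
········
step 5: ········
········
········
···<·█··
····██··
········
step 6: ········
········
···^····
···█·█··
····██··
········
step 7: ········
········
···█>···
···█·█··
····██··
········
step 8: ········
········
···██···
···█v█··
····██··
········
step 9: ········
········
···██···
···<██··
····██··
········
step 10: ········
········
···██···
····██··
···v██··
········
step 11: ········
········
···██···
····██··
··<███··
········
step 12: ········
········
···██···
··^·██··
··████··
········
step 13: ········
········
···██···
··█>██··
··████··
········
step 14: ········
········
···██···
··████··
··█v██··
········
step 15: ········
········
···██···
··████··
··█·>█··
········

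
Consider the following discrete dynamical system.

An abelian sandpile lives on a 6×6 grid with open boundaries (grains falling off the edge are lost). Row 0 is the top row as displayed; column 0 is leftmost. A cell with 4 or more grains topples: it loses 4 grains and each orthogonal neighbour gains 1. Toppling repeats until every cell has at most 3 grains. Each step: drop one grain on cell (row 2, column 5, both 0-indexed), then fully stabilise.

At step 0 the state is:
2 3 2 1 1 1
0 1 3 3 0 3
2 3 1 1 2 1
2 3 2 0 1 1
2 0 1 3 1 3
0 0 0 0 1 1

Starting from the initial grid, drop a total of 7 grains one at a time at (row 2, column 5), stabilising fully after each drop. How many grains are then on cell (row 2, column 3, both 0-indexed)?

2

gen 0: 2 3 2 1 1 1
0 1 3 3 0 3
2 3 1 1 2 1
2 3 2 0 1 1
2 0 1 3 1 3
0 0 0 0 1 1
gen 1: 2 3 2 1 1 1
0 1 3 3 0 3
2 3 1 1 2 2
2 3 2 0 1 1
2 0 1 3 1 3
0 0 0 0 1 1
gen 2: 2 3 2 1 1 1
0 1 3 3 0 3
2 3 1 1 2 3
2 3 2 0 1 1
2 0 1 3 1 3
0 0 0 0 1 1
gen 3: 2 3 2 1 1 2
0 1 3 3 1 0
2 3 1 1 3 1
2 3 2 0 1 2
2 0 1 3 1 3
0 0 0 0 1 1
gen 4: 2 3 2 1 1 2
0 1 3 3 1 0
2 3 1 1 3 2
2 3 2 0 1 2
2 0 1 3 1 3
0 0 0 0 1 1
gen 5: 2 3 2 1 1 2
0 1 3 3 1 0
2 3 1 1 3 3
2 3 2 0 1 2
2 0 1 3 1 3
0 0 0 0 1 1
gen 6: 2 3 2 1 1 2
0 1 3 3 2 1
2 3 1 2 0 1
2 3 2 0 2 3
2 0 1 3 1 3
0 0 0 0 1 1
gen 7: 2 3 2 1 1 2
0 1 3 3 2 1
2 3 1 2 0 2
2 3 2 0 2 3
2 0 1 3 1 3
0 0 0 0 1 1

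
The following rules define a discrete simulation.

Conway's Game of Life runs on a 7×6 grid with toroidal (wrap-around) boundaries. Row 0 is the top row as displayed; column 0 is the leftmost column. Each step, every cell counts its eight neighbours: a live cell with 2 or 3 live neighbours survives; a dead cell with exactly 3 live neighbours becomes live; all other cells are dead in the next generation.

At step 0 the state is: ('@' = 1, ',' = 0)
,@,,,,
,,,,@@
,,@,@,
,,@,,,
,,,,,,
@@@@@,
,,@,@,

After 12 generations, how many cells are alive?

9

gen 0: ,@,,,,
,,,,@@
,,@,@,
,,@,,,
,,,,,,
@@@@@,
,,@,@,
gen 1: ,,,@@@
,,,@@@
,,,,@@
,,,@,,
,,,,,,
,@@,@@
@,,,@@
gen 2: ,,,,,,
@,,,,,
,,,,,@
,,,,@,
,,@@@,
,@,@@,
,@@,,,
gen 3: ,@,,,,
,,,,,,
,,,,,@
,,,,@@
,,@,,@
,@,,@,
,@@@,,
gen 4: ,@,,,,
,,,,,,
,,,,@@
@,,,@@
@,,@,@
@@,,@,
@@,@,,
gen 5: @@@,,,
,,,,,,
@,,,@,
,,,@,,
,,,@,,
,,,@@,
,,,,,@
gen 6: @@,,,,
@,,,,@
,,,,,,
,,,@@,
,,@@,,
,,,@@,
@@@@@@
gen 7: ,,,@,,
@@,,,@
,,,,@@
,,@@@,
,,@,,,
@,,,,,
,,,,,,
gen 8: @,,,,,
@,,,,@
,@@,,,
,,@,@@
,@@,,,
,,,,,,
,,,,,,
gen 9: @,,,,@
@,,,,@
,@@@@,
@,,,,,
,@@@,,
,,,,,,
,,,,,,
gen 10: @,,,,@
,,@@,,
,@@@@,
@,,,@,
,@@,,,
,,@,,,
,,,,,,
gen 11: ,,,,,,
@,,,,@
,@,,@@
@,,,@@
,@@@,,
,@@,,,
,,,,,,
gen 12: ,,,,,,
@,,,@@
,@,,,,
,,,,,,
,,,@@@
,@,@,,
,,,,,,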